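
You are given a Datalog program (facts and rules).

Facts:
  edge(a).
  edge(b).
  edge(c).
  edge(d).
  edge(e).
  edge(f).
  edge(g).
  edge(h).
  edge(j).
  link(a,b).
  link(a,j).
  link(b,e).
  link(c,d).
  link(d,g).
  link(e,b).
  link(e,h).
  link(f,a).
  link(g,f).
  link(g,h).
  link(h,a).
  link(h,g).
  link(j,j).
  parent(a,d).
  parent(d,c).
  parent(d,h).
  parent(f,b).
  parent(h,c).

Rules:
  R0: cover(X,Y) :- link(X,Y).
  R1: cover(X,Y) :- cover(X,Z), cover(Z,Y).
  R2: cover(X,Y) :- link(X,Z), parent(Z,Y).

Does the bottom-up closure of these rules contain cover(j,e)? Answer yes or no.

no

round 1: derive cover(a,b) via R0 from link(a,b)
round 1: derive cover(a,j) via R0 from link(a,j)
round 1: derive cover(b,e) via R0 from link(b,e)
round 1: derive cover(c,d) via R0 from link(c,d)
round 1: derive cover(d,g) via R0 from link(d,g)
round 1: derive cover(e,b) via R0 from link(e,b)
round 1: derive cover(e,h) via R0 from link(e,h)
round 1: derive cover(f,a) via R0 from link(f,a)
round 1: derive cover(g,f) via R0 from link(g,f)
round 1: derive cover(g,h) via R0 from link(g,h)
round 1: derive cover(h,a) via R0 from link(h,a)
round 1: derive cover(h,g) via R0 from link(h,g)
round 1: derive cover(j,j) via R0 from link(j,j)
round 1: derive cover(c,c) via R2 from link(c,d), parent(d,c)
round 1: derive cover(c,h) via R2 from link(c,d), parent(d,h)
round 1: derive cover(e,c) via R2 from link(e,h), parent(h,c)
round 1: derive cover(f,d) via R2 from link(f,a), parent(a,d)
round 1: derive cover(g,b) via R2 from link(g,f), parent(f,b)
round 1: derive cover(g,c) via R2 from link(g,h), parent(h,c)
round 1: derive cover(h,d) via R2 from link(h,a), parent(a,d)
round 2: derive cover(a,e) via R1 from cover(a,b), cover(b,e)
round 2: derive cover(b,b) via R1 from cover(b,e), cover(e,b)
round 2: derive cover(b,c) via R1 from cover(b,e), cover(e,c)
round 2: derive cover(b,h) via R1 from cover(b,e), cover(e,h)
round 2: derive cover(c,a) via R1 from cover(c,h), cover(h,a)
round 2: derive cover(c,g) via R1 from cover(c,d), cover(d,g)
round 2: derive cover(d,b) via R1 from cover(d,g), cover(g,b)
round 2: derive cover(d,c) via R1 from cover(d,g), cover(g,c)
round 2: derive cover(d,f) via R1 from cover(d,g), cover(g,f)
round 2: derive cover(d,h) via R1 from cover(d,g), cover(g,h)
round 2: derive cover(e,a) via R1 from cover(e,h), cover(h,a)
round 2: derive cover(e,d) via R1 from cover(e,c), cover(c,d)
round 2: derive cover(e,e) via R1 from cover(e,b), cover(b,e)
round 2: derive cover(e,g) via R1 from cover(e,h), cover(h,g)
round 2: derive cover(f,b) via R1 from cover(f,a), cover(a,b)
round 2: derive cover(f,g) via R1 from cover(f,d), cover(d,g)
round 2: derive cover(f,j) via R1 from cover(f,a), cover(a,j)
round 2: derive cover(g,a) via R1 from cover(g,f), cover(f,a)
round 2: derive cover(g,d) via R1 from cover(g,c), cover(c,d)
round 2: derive cover(g,e) via R1 from cover(g,b), cover(b,e)
round 2: derive cover(g,g) via R1 from cover(g,h), cover(h,g)
round 2: derive cover(h,b) via R1 from cover(h,a), cover(a,b)
round 2: derive cover(h,c) via R1 from cover(h,g), cover(g,c)
round 2: derive cover(h,f) via R1 from cover(h,g), cover(g,f)
round 2: derive cover(h,h) via R1 from cover(h,g), cover(g,h)
round 2: derive cover(h,j) via R1 from cover(h,a), cover(a,j)
round 3: derive cover(a,a) via R1 from cover(a,e), cover(e,a)
round 3: derive cover(a,c) via R1 from cover(a,b), cover(b,c)
round 3: derive cover(a,d) via R1 from cover(a,e), cover(e,d)
round 3: derive cover(a,g) via R1 from cover(a,e), cover(e,g)
round 3: derive cover(a,h) via R1 from cover(a,b), cover(b,h)
round 3: derive cover(b,a) via R1 from cover(b,c), cover(c,a)
round 3: derive cover(b,d) via R1 from cover(b,c), cover(c,d)
round 3: derive cover(b,f) via R1 from cover(b,h), cover(h,f)
round 3: derive cover(b,g) via R1 from cover(b,c), cover(c,g)
round 3: derive cover(b,j) via R1 from cover(b,h), cover(h,j)
round 3: derive cover(c,b) via R1 from cover(c,a), cover(a,b)
round 3: derive cover(c,e) via R1 from cover(c,a), cover(a,e)
round 3: derive cover(c,f) via R1 from cover(c,d), cover(d,f)
round 3: derive cover(c,j) via R1 from cover(c,a), cover(a,j)
round 3: derive cover(d,a) via R1 from cover(d,c), cover(c,a)
round 3: derive cover(d,d) via R1 from cover(d,c), cover(c,d)
round 3: derive cover(d,e) via R1 from cover(d,b), cover(b,e)
round 3: derive cover(d,j) via R1 from cover(d,f), cover(f,j)
round 3: derive cover(e,f) via R1 from cover(e,d), cover(d,f)
round 3: derive cover(e,j) via R1 from cover(e,a), cover(a,j)
round 3: derive cover(f,c) via R1 from cover(f,b), cover(b,c)
round 3: derive cover(f,e) via R1 from cover(f,a), cover(a,e)
round 3: derive cover(f,f) via R1 from cover(f,d), cover(d,f)
round 3: derive cover(f,h) via R1 from cover(f,b), cover(b,h)
round 3: derive cover(g,j) via R1 from cover(g,a), cover(a,j)
round 3: derive cover(h,e) via R1 from cover(h,a), cover(a,e)
round 4: derive cover(a,f) via R1 from cover(a,b), cover(b,f)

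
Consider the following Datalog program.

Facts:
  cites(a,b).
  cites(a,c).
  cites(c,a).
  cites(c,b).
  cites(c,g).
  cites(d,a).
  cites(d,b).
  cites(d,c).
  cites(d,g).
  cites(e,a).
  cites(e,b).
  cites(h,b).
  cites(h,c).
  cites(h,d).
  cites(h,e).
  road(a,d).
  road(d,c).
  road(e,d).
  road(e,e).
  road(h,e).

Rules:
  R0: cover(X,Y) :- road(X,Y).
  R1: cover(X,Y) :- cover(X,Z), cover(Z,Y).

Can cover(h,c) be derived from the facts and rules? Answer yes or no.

round 1: derive cover(a,d) via R0 from road(a,d)
round 1: derive cover(d,c) via R0 from road(d,c)
round 1: derive cover(e,d) via R0 from road(e,d)
round 1: derive cover(e,e) via R0 from road(e,e)
round 1: derive cover(h,e) via R0 from road(h,e)
round 2: derive cover(a,c) via R1 from cover(a,d), cover(d,c)
round 2: derive cover(e,c) via R1 from cover(e,d), cover(d,c)
round 2: derive cover(h,d) via R1 from cover(h,e), cover(e,d)
round 3: derive cover(h,c) via R1 from cover(h,d), cover(d,c)

yes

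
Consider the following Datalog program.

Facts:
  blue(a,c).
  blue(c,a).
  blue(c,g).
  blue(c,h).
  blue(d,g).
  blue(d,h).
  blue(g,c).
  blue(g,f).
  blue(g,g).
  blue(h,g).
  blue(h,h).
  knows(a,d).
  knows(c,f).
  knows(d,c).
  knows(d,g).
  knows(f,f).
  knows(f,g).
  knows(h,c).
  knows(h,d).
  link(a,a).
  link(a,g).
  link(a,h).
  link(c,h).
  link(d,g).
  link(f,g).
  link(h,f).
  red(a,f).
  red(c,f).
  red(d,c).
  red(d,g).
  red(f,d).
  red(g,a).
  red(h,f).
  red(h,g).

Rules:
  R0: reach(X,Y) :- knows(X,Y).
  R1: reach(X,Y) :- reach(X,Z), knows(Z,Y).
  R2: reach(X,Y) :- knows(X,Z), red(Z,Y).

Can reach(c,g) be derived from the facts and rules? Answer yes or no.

yes

round 1: derive reach(a,d) via R0 from knows(a,d)
round 1: derive reach(c,f) via R0 from knows(c,f)
round 1: derive reach(d,c) via R0 from knows(d,c)
round 1: derive reach(d,g) via R0 from knows(d,g)
round 1: derive reach(f,f) via R0 from knows(f,f)
round 1: derive reach(f,g) via R0 from knows(f,g)
round 1: derive reach(h,c) via R0 from knows(h,c)
round 1: derive reach(h,d) via R0 from knows(h,d)
round 1: derive reach(a,c) via R2 from knows(a,d), red(d,c)
round 1: derive reach(a,g) via R2 from knows(a,d), red(d,g)
round 1: derive reach(c,d) via R2 from knows(c,f), red(f,d)
round 1: derive reach(d,a) via R2 from knows(d,g), red(g,a)
round 1: derive reach(d,f) via R2 from knows(d,c), red(c,f)
round 1: derive reach(f,a) via R2 from knows(f,g), red(g,a)
round 1: derive reach(f,d) via R2 from knows(f,f), red(f,d)
round 1: derive reach(h,f) via R2 from knows(h,c), red(c,f)
round 1: derive reach(h,g) via R2 from knows(h,d), red(d,g)
round 2: derive reach(a,f) via R1 from reach(a,c), knows(c,f)
round 2: derive reach(c,c) via R1 from reach(c,d), knows(d,c)
round 2: derive reach(c,g) via R1 from reach(c,d), knows(d,g)
round 2: derive reach(d,d) via R1 from reach(d,a), knows(a,d)
round 2: derive reach(f,c) via R1 from reach(f,d), knows(d,c)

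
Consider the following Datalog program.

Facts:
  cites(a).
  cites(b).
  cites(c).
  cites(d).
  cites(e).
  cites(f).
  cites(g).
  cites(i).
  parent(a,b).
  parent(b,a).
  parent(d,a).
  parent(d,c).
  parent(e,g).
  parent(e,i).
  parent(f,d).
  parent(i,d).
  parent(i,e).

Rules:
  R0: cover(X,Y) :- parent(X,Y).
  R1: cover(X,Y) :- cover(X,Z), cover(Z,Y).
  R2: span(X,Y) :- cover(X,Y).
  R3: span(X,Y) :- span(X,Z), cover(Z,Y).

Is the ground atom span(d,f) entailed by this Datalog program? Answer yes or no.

round 1: derive cover(a,b) via R0 from parent(a,b)
round 1: derive cover(b,a) via R0 from parent(b,a)
round 1: derive cover(d,a) via R0 from parent(d,a)
round 1: derive cover(d,c) via R0 from parent(d,c)
round 1: derive cover(e,g) via R0 from parent(e,g)
round 1: derive cover(e,i) via R0 from parent(e,i)
round 1: derive cover(f,d) via R0 from parent(f,d)
round 1: derive cover(i,d) via R0 from parent(i,d)
round 1: derive cover(i,e) via R0 from parent(i,e)
round 2: derive cover(a,a) via R1 from cover(a,b), cover(b,a)
round 2: derive cover(b,b) via R1 from cover(b,a), cover(a,b)
round 2: derive cover(d,b) via R1 from cover(d,a), cover(a,b)
round 2: derive cover(e,d) via R1 from cover(e,i), cover(i,d)
round 2: derive cover(e,e) via R1 from cover(e,i), cover(i,e)
round 2: derive cover(f,a) via R1 from cover(f,d), cover(d,a)
round 2: derive cover(f,c) via R1 from cover(f,d), cover(d,c)
round 2: derive cover(i,a) via R1 from cover(i,d), cover(d,a)
round 2: derive cover(i,c) via R1 from cover(i,d), cover(d,c)
round 2: derive cover(i,g) via R1 from cover(i,e), cover(e,g)
round 2: derive cover(i,i) via R1 from cover(i,e), cover(e,i)
round 2: derive span(a,b) via R2 from cover(a,b)
round 2: derive span(b,a) via R2 from cover(b,a)
round 2: derive span(d,a) via R2 from cover(d,a)
round 2: derive span(d,c) via R2 from cover(d,c)
round 2: derive span(e,g) via R2 from cover(e,g)
round 2: derive span(e,i) via R2 from cover(e,i)
round 2: derive span(f,d) via R2 from cover(f,d)
round 2: derive span(i,d) via R2 from cover(i,d)
round 2: derive span(i,e) via R2 from cover(i,e)
round 3: derive cover(e,a) via R1 from cover(e,d), cover(d,a)
round 3: derive cover(e,b) via R1 from cover(e,d), cover(d,b)
round 3: derive cover(e,c) via R1 from cover(e,d), cover(d,c)
round 3: derive cover(f,b) via R1 from cover(f,a), cover(a,b)
round 3: derive cover(i,b) via R1 from cover(i,a), cover(a,b)
round 3: derive span(a,a) via R2 from cover(a,a)
round 3: derive span(b,b) via R2 from cover(b,b)
round 3: derive span(d,b) via R2 from cover(d,b)
round 3: derive span(e,d) via R2 from cover(e,d)
round 3: derive span(e,e) via R2 from cover(e,e)
round 3: derive span(f,a) via R2 from cover(f,a)
round 3: derive span(f,c) via R2 from cover(f,c)
round 3: derive span(i,a) via R2 from cover(i,a)
round 3: derive span(i,c) via R2 from cover(i,c)
round 3: derive span(i,g) via R2 from cover(i,g)
round 3: derive span(i,i) via R2 from cover(i,i)
round 3: derive span(e,a) via R3 from span(e,i), cover(i,a)
round 3: derive span(e,c) via R3 from span(e,i), cover(i,c)
round 3: derive span(f,b) via R3 from span(f,d), cover(d,b)
round 3: derive span(i,b) via R3 from span(i,d), cover(d,b)
round 4: derive span(e,b) via R2 from cover(e,b)

no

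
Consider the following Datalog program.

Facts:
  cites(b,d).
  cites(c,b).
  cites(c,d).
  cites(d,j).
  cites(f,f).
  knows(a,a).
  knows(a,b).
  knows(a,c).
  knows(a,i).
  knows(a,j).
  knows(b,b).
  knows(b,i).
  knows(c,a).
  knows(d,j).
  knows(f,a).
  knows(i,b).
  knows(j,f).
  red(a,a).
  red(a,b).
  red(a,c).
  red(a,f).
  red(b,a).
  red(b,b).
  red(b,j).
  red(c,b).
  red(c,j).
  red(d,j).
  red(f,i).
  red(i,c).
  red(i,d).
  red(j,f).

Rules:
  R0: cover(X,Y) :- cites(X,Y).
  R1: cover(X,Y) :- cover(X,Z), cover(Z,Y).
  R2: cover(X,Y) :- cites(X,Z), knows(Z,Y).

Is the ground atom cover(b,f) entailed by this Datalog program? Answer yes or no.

round 1: derive cover(b,d) via R0 from cites(b,d)
round 1: derive cover(c,b) via R0 from cites(c,b)
round 1: derive cover(c,d) via R0 from cites(c,d)
round 1: derive cover(d,j) via R0 from cites(d,j)
round 1: derive cover(f,f) via R0 from cites(f,f)
round 1: derive cover(b,j) via R2 from cites(b,d), knows(d,j)
round 1: derive cover(c,i) via R2 from cites(c,b), knows(b,i)
round 1: derive cover(c,j) via R2 from cites(c,d), knows(d,j)
round 1: derive cover(d,f) via R2 from cites(d,j), knows(j,f)
round 1: derive cover(f,a) via R2 from cites(f,f), knows(f,a)
round 2: derive cover(b,f) via R1 from cover(b,d), cover(d,f)
round 2: derive cover(c,f) via R1 from cover(c,d), cover(d,f)
round 2: derive cover(d,a) via R1 from cover(d,f), cover(f,a)
round 3: derive cover(b,a) via R1 from cover(b,d), cover(d,a)
round 3: derive cover(c,a) via R1 from cover(c,d), cover(d,a)

yes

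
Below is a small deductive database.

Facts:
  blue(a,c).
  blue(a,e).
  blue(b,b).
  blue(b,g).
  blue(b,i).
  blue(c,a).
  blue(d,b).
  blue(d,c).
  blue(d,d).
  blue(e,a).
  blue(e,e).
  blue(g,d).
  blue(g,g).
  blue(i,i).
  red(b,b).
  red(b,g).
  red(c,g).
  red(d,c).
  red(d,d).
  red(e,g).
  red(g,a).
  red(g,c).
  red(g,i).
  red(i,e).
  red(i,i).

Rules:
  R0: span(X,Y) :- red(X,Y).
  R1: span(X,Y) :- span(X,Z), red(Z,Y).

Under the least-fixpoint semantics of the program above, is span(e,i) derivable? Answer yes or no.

yes

round 1: derive span(b,b) via R0 from red(b,b)
round 1: derive span(b,g) via R0 from red(b,g)
round 1: derive span(c,g) via R0 from red(c,g)
round 1: derive span(d,c) via R0 from red(d,c)
round 1: derive span(d,d) via R0 from red(d,d)
round 1: derive span(e,g) via R0 from red(e,g)
round 1: derive span(g,a) via R0 from red(g,a)
round 1: derive span(g,c) via R0 from red(g,c)
round 1: derive span(g,i) via R0 from red(g,i)
round 1: derive span(i,e) via R0 from red(i,e)
round 1: derive span(i,i) via R0 from red(i,i)
round 2: derive span(b,a) via R1 from span(b,g), red(g,a)
round 2: derive span(b,c) via R1 from span(b,g), red(g,c)
round 2: derive span(b,i) via R1 from span(b,g), red(g,i)
round 2: derive span(c,a) via R1 from span(c,g), red(g,a)
round 2: derive span(c,c) via R1 from span(c,g), red(g,c)
round 2: derive span(c,i) via R1 from span(c,g), red(g,i)
round 2: derive span(d,g) via R1 from span(d,c), red(c,g)
round 2: derive span(e,a) via R1 from span(e,g), red(g,a)
round 2: derive span(e,c) via R1 from span(e,g), red(g,c)
round 2: derive span(e,i) via R1 from span(e,g), red(g,i)
round 2: derive span(g,e) via R1 from span(g,i), red(i,e)
round 2: derive span(g,g) via R1 from span(g,c), red(c,g)
round 2: derive span(i,g) via R1 from span(i,e), red(e,g)
round 3: derive span(b,e) via R1 from span(b,i), red(i,e)
round 3: derive span(c,e) via R1 from span(c,i), red(i,e)
round 3: derive span(d,a) via R1 from span(d,g), red(g,a)
round 3: derive span(d,i) via R1 from span(d,g), red(g,i)
round 3: derive span(e,e) via R1 from span(e,i), red(i,e)
round 3: derive span(i,a) via R1 from span(i,g), red(g,a)
round 3: derive span(i,c) via R1 from span(i,g), red(g,c)
round 4: derive span(d,e) via R1 from span(d,i), red(i,e)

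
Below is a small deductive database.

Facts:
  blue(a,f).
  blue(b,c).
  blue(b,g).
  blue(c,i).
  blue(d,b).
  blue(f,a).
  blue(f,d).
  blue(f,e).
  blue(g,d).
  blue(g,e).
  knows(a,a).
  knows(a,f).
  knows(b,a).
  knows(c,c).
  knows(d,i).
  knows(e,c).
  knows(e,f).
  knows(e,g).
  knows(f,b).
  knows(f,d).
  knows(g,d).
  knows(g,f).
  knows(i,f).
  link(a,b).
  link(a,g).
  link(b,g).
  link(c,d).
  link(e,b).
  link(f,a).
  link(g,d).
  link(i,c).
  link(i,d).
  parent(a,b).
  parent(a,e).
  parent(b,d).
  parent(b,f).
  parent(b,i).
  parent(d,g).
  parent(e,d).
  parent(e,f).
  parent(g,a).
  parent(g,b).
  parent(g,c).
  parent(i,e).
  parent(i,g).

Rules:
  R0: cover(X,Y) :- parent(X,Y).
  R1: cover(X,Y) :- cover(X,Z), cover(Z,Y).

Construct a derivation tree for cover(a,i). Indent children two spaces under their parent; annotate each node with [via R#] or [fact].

cover(a,i)  [via R1]
  cover(a,b)  [via R0]
    parent(a,b)  [fact]
  cover(b,i)  [via R0]
    parent(b,i)  [fact]

round 1: derive cover(a,b) via R0 from parent(a,b)
round 1: derive cover(a,e) via R0 from parent(a,e)
round 1: derive cover(b,d) via R0 from parent(b,d)
round 1: derive cover(b,f) via R0 from parent(b,f)
round 1: derive cover(b,i) via R0 from parent(b,i)
round 1: derive cover(d,g) via R0 from parent(d,g)
round 1: derive cover(e,d) via R0 from parent(e,d)
round 1: derive cover(e,f) via R0 from parent(e,f)
round 1: derive cover(g,a) via R0 from parent(g,a)
round 1: derive cover(g,b) via R0 from parent(g,b)
round 1: derive cover(g,c) via R0 from parent(g,c)
round 1: derive cover(i,e) via R0 from parent(i,e)
round 1: derive cover(i,g) via R0 from parent(i,g)
round 2: derive cover(a,d) via R1 from cover(a,b), cover(b,d)
round 2: derive cover(a,f) via R1 from cover(a,b), cover(b,f)
round 2: derive cover(a,i) via R1 from cover(a,b), cover(b,i)
round 2: derive cover(b,e) via R1 from cover(b,i), cover(i,e)
round 2: derive cover(b,g) via R1 from cover(b,d), cover(d,g)
round 2: derive cover(d,a) via R1 from cover(d,g), cover(g,a)
round 2: derive cover(d,b) via R1 from cover(d,g), cover(g,b)
round 2: derive cover(d,c) via R1 from cover(d,g), cover(g,c)
round 2: derive cover(e,g) via R1 from cover(e,d), cover(d,g)
round 2: derive cover(g,d) via R1 from cover(g,b), cover(b,d)
round 2: derive cover(g,e) via R1 from cover(g,a), cover(a,e)
round 2: derive cover(g,f) via R1 from cover(g,b), cover(b,f)
round 2: derive cover(g,i) via R1 from cover(g,b), cover(b,i)
round 2: derive cover(i,a) via R1 from cover(i,g), cover(g,a)
round 2: derive cover(i,b) via R1 from cover(i,g), cover(g,b)
round 2: derive cover(i,c) via R1 from cover(i,g), cover(g,c)
round 2: derive cover(i,d) via R1 from cover(i,e), cover(e,d)
round 2: derive cover(i,f) via R1 from cover(i,e), cover(e,f)
round 3: derive cover(a,a) via R1 from cover(a,d), cover(d,a)
round 3: derive cover(a,c) via R1 from cover(a,d), cover(d,c)
round 3: derive cover(a,g) via R1 from cover(a,b), cover(b,g)
round 3: derive cover(b,a) via R1 from cover(b,d), cover(d,a)
round 3: derive cover(b,b) via R1 from cover(b,d), cover(d,b)
round 3: derive cover(b,c) via R1 from cover(b,d), cover(d,c)
round 3: derive cover(d,d) via R1 from cover(d,a), cover(a,d)
round 3: derive cover(d,e) via R1 from cover(d,a), cover(a,e)
round 3: derive cover(d,f) via R1 from cover(d,a), cover(a,f)
round 3: derive cover(d,i) via R1 from cover(d,a), cover(a,i)
round 3: derive cover(e,a) via R1 from cover(e,d), cover(d,a)
round 3: derive cover(e,b) via R1 from cover(e,d), cover(d,b)
round 3: derive cover(e,c) via R1 from cover(e,d), cover(d,c)
round 3: derive cover(e,e) via R1 from cover(e,g), cover(g,e)
round 3: derive cover(e,i) via R1 from cover(e,g), cover(g,i)
round 3: derive cover(g,g) via R1 from cover(g,b), cover(b,g)
round 3: derive cover(i,i) via R1 from cover(i,a), cover(a,i)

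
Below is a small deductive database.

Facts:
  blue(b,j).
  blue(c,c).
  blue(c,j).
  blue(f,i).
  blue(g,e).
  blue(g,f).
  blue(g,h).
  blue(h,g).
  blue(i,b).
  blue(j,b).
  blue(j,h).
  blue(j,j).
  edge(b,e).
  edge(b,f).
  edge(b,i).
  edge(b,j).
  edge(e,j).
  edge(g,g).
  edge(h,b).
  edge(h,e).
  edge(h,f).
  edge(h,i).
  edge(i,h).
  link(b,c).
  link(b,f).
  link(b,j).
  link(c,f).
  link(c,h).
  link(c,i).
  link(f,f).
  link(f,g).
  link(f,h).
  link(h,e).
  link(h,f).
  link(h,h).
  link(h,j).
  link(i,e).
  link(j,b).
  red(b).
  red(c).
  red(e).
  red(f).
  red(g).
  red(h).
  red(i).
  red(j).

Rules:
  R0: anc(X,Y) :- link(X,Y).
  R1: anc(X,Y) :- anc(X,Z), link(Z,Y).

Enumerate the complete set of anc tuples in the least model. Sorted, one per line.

anc(b,b)
anc(b,c)
anc(b,e)
anc(b,f)
anc(b,g)
anc(b,h)
anc(b,i)
anc(b,j)
anc(c,b)
anc(c,c)
anc(c,e)
anc(c,f)
anc(c,g)
anc(c,h)
anc(c,i)
anc(c,j)
anc(f,b)
anc(f,c)
anc(f,e)
anc(f,f)
anc(f,g)
anc(f,h)
anc(f,i)
anc(f,j)
anc(h,b)
anc(h,c)
anc(h,e)
anc(h,f)
anc(h,g)
anc(h,h)
anc(h,i)
anc(h,j)
anc(i,e)
anc(j,b)
anc(j,c)
anc(j,e)
anc(j,f)
anc(j,g)
anc(j,h)
anc(j,i)
anc(j,j)

round 1: derive anc(b,c) via R0 from link(b,c)
round 1: derive anc(b,f) via R0 from link(b,f)
round 1: derive anc(b,j) via R0 from link(b,j)
round 1: derive anc(c,f) via R0 from link(c,f)
round 1: derive anc(c,h) via R0 from link(c,h)
round 1: derive anc(c,i) via R0 from link(c,i)
round 1: derive anc(f,f) via R0 from link(f,f)
round 1: derive anc(f,g) via R0 from link(f,g)
round 1: derive anc(f,h) via R0 from link(f,h)
round 1: derive anc(h,e) via R0 from link(h,e)
round 1: derive anc(h,f) via R0 from link(h,f)
round 1: derive anc(h,h) via R0 from link(h,h)
round 1: derive anc(h,j) via R0 from link(h,j)
round 1: derive anc(i,e) via R0 from link(i,e)
round 1: derive anc(j,b) via R0 from link(j,b)
round 2: derive anc(b,b) via R1 from anc(b,j), link(j,b)
round 2: derive anc(b,g) via R1 from anc(b,f), link(f,g)
round 2: derive anc(b,h) via R1 from anc(b,c), link(c,h)
round 2: derive anc(b,i) via R1 from anc(b,c), link(c,i)
round 2: derive anc(c,e) via R1 from anc(c,h), link(h,e)
round 2: derive anc(c,g) via R1 from anc(c,f), link(f,g)
round 2: derive anc(c,j) via R1 from anc(c,h), link(h,j)
round 2: derive anc(f,e) via R1 from anc(f,h), link(h,e)
round 2: derive anc(f,j) via R1 from anc(f,h), link(h,j)
round 2: derive anc(h,b) via R1 from anc(h,j), link(j,b)
round 2: derive anc(h,g) via R1 from anc(h,f), link(f,g)
round 2: derive anc(j,c) via R1 from anc(j,b), link(b,c)
round 2: derive anc(j,f) via R1 from anc(j,b), link(b,f)
round 2: derive anc(j,j) via R1 from anc(j,b), link(b,j)
round 3: derive anc(b,e) via R1 from anc(b,h), link(h,e)
round 3: derive anc(c,b) via R1 from anc(c,j), link(j,b)
round 3: derive anc(f,b) via R1 from anc(f,j), link(j,b)
round 3: derive anc(h,c) via R1 from anc(h,b), link(b,c)
round 3: derive anc(j,g) via R1 from anc(j,f), link(f,g)
round 3: derive anc(j,h) via R1 from anc(j,c), link(c,h)
round 3: derive anc(j,i) via R1 from anc(j,c), link(c,i)
round 4: derive anc(c,c) via R1 from anc(c,b), link(b,c)
round 4: derive anc(f,c) via R1 from anc(f,b), link(b,c)
round 4: derive anc(h,i) via R1 from anc(h,c), link(c,i)
round 4: derive anc(j,e) via R1 from anc(j,h), link(h,e)
round 5: derive anc(f,i) via R1 from anc(f,c), link(c,i)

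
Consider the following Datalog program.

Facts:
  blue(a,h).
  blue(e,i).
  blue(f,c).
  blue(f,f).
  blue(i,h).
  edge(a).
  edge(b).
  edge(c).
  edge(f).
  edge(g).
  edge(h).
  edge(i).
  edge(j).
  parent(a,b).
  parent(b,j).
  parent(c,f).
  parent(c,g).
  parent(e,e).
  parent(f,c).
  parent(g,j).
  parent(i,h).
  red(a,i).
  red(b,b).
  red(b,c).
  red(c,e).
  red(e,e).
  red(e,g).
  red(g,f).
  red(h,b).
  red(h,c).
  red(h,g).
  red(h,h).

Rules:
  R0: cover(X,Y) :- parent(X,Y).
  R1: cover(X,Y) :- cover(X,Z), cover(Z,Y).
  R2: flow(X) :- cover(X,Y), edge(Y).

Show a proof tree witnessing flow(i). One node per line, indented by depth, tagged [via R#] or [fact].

round 1: derive cover(a,b) via R0 from parent(a,b)
round 1: derive cover(b,j) via R0 from parent(b,j)
round 1: derive cover(c,f) via R0 from parent(c,f)
round 1: derive cover(c,g) via R0 from parent(c,g)
round 1: derive cover(e,e) via R0 from parent(e,e)
round 1: derive cover(f,c) via R0 from parent(f,c)
round 1: derive cover(g,j) via R0 from parent(g,j)
round 1: derive cover(i,h) via R0 from parent(i,h)
round 2: derive cover(a,j) via R1 from cover(a,b), cover(b,j)
round 2: derive cover(c,c) via R1 from cover(c,f), cover(f,c)
round 2: derive cover(c,j) via R1 from cover(c,g), cover(g,j)
round 2: derive cover(f,f) via R1 from cover(f,c), cover(c,f)
round 2: derive cover(f,g) via R1 from cover(f,c), cover(c,g)
round 2: derive flow(a) via R2 from cover(a,b), edge(b)
round 2: derive flow(b) via R2 from cover(b,j), edge(j)
round 2: derive flow(c) via R2 from cover(c,f), edge(f)
round 2: derive flow(f) via R2 from cover(f,c), edge(c)
round 2: derive flow(g) via R2 from cover(g,j), edge(j)
round 2: derive flow(i) via R2 from cover(i,h), edge(h)
round 3: derive cover(f,j) via R1 from cover(f,c), cover(c,j)

flow(i)  [via R2]
  cover(i,h)  [via R0]
    parent(i,h)  [fact]
  edge(h)  [fact]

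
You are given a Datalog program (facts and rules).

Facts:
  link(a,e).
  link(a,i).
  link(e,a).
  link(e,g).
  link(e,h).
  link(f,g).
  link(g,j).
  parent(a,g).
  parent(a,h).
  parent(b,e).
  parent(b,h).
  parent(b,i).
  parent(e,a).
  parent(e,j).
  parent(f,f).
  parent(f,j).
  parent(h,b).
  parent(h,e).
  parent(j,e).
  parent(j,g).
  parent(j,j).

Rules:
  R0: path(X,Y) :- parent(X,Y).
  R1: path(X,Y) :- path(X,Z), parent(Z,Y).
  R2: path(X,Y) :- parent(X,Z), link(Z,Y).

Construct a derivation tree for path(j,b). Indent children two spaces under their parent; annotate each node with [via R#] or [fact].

round 1: derive path(a,g) via R0 from parent(a,g)
round 1: derive path(a,h) via R0 from parent(a,h)
round 1: derive path(b,e) via R0 from parent(b,e)
round 1: derive path(b,h) via R0 from parent(b,h)
round 1: derive path(b,i) via R0 from parent(b,i)
round 1: derive path(e,a) via R0 from parent(e,a)
round 1: derive path(e,j) via R0 from parent(e,j)
round 1: derive path(f,f) via R0 from parent(f,f)
round 1: derive path(f,j) via R0 from parent(f,j)
round 1: derive path(h,b) via R0 from parent(h,b)
round 1: derive path(h,e) via R0 from parent(h,e)
round 1: derive path(j,e) via R0 from parent(j,e)
round 1: derive path(j,g) via R0 from parent(j,g)
round 1: derive path(j,j) via R0 from parent(j,j)
round 1: derive path(a,j) via R2 from parent(a,g), link(g,j)
round 1: derive path(b,a) via R2 from parent(b,e), link(e,a)
round 1: derive path(b,g) via R2 from parent(b,e), link(e,g)
round 1: derive path(e,e) via R2 from parent(e,a), link(a,e)
round 1: derive path(e,i) via R2 from parent(e,a), link(a,i)
round 1: derive path(f,g) via R2 from parent(f,f), link(f,g)
round 1: derive path(h,a) via R2 from parent(h,e), link(e,a)
round 1: derive path(h,g) via R2 from parent(h,e), link(e,g)
round 1: derive path(h,h) via R2 from parent(h,e), link(e,h)
round 1: derive path(j,a) via R2 from parent(j,e), link(e,a)
round 1: derive path(j,h) via R2 from parent(j,e), link(e,h)
round 2: derive path(a,b) via R1 from path(a,h), parent(h,b)
round 2: derive path(a,e) via R1 from path(a,h), parent(h,e)
round 2: derive path(b,b) via R1 from path(b,h), parent(h,b)
round 2: derive path(b,j) via R1 from path(b,e), parent(e,j)
round 2: derive path(e,g) via R1 from path(e,a), parent(a,g)
round 2: derive path(e,h) via R1 from path(e,a), parent(a,h)
round 2: derive path(f,e) via R1 from path(f,j), parent(j,e)
round 2: derive path(h,i) via R1 from path(h,b), parent(b,i)
round 2: derive path(h,j) via R1 from path(h,e), parent(e,j)
round 2: derive path(j,b) via R1 from path(j,h), parent(h,b)
round 3: derive path(a,a) via R1 from path(a,e), parent(e,a)
round 3: derive path(a,i) via R1 from path(a,b), parent(b,i)
round 3: derive path(e,b) via R1 from path(e,h), parent(h,b)
round 3: derive path(f,a) via R1 from path(f,e), parent(e,a)
round 3: derive path(j,i) via R1 from path(j,b), parent(b,i)
round 4: derive path(f,h) via R1 from path(f,a), parent(a,h)
round 5: derive path(f,b) via R1 from path(f,h), parent(h,b)
round 6: derive path(f,i) via R1 from path(f,b), parent(b,i)

path(j,b)  [via R1]
  path(j,h)  [via R2]
    parent(j,e)  [fact]
    link(e,h)  [fact]
  parent(h,b)  [fact]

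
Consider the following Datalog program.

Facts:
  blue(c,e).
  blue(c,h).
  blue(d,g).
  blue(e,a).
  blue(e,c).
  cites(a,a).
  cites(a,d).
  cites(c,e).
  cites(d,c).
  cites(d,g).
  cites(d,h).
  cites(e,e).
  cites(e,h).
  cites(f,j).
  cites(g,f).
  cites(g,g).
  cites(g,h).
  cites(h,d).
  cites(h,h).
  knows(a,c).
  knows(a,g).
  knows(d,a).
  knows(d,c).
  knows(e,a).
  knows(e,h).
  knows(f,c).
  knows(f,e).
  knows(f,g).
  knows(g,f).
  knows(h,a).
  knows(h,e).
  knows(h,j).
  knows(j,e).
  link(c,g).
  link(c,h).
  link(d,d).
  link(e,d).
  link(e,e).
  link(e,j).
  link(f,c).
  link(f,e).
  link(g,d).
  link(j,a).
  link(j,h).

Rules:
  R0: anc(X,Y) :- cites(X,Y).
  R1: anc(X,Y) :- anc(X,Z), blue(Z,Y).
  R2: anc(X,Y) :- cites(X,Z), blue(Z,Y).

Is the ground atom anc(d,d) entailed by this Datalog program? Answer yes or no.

round 1: derive anc(a,a) via R0 from cites(a,a)
round 1: derive anc(a,d) via R0 from cites(a,d)
round 1: derive anc(c,e) via R0 from cites(c,e)
round 1: derive anc(d,c) via R0 from cites(d,c)
round 1: derive anc(d,g) via R0 from cites(d,g)
round 1: derive anc(d,h) via R0 from cites(d,h)
round 1: derive anc(e,e) via R0 from cites(e,e)
round 1: derive anc(e,h) via R0 from cites(e,h)
round 1: derive anc(f,j) via R0 from cites(f,j)
round 1: derive anc(g,f) via R0 from cites(g,f)
round 1: derive anc(g,g) via R0 from cites(g,g)
round 1: derive anc(g,h) via R0 from cites(g,h)
round 1: derive anc(h,d) via R0 from cites(h,d)
round 1: derive anc(h,h) via R0 from cites(h,h)
round 1: derive anc(a,g) via R2 from cites(a,d), blue(d,g)
round 1: derive anc(c,a) via R2 from cites(c,e), blue(e,a)
round 1: derive anc(c,c) via R2 from cites(c,e), blue(e,c)
round 1: derive anc(d,e) via R2 from cites(d,c), blue(c,e)
round 1: derive anc(e,a) via R2 from cites(e,e), blue(e,a)
round 1: derive anc(e,c) via R2 from cites(e,e), blue(e,c)
round 1: derive anc(h,g) via R2 from cites(h,d), blue(d,g)
round 2: derive anc(c,h) via R1 from anc(c,c), blue(c,h)
round 2: derive anc(d,a) via R1 from anc(d,e), blue(e,a)

no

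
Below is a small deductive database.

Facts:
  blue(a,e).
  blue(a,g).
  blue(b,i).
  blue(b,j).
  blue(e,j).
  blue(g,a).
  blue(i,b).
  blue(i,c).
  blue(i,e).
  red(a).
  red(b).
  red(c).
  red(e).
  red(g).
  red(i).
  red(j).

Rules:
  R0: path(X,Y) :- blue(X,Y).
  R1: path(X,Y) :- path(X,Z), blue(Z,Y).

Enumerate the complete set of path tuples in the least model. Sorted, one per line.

round 1: derive path(a,e) via R0 from blue(a,e)
round 1: derive path(a,g) via R0 from blue(a,g)
round 1: derive path(b,i) via R0 from blue(b,i)
round 1: derive path(b,j) via R0 from blue(b,j)
round 1: derive path(e,j) via R0 from blue(e,j)
round 1: derive path(g,a) via R0 from blue(g,a)
round 1: derive path(i,b) via R0 from blue(i,b)
round 1: derive path(i,c) via R0 from blue(i,c)
round 1: derive path(i,e) via R0 from blue(i,e)
round 2: derive path(a,a) via R1 from path(a,g), blue(g,a)
round 2: derive path(a,j) via R1 from path(a,e), blue(e,j)
round 2: derive path(b,b) via R1 from path(b,i), blue(i,b)
round 2: derive path(b,c) via R1 from path(b,i), blue(i,c)
round 2: derive path(b,e) via R1 from path(b,i), blue(i,e)
round 2: derive path(g,e) via R1 from path(g,a), blue(a,e)
round 2: derive path(g,g) via R1 from path(g,a), blue(a,g)
round 2: derive path(i,i) via R1 from path(i,b), blue(b,i)
round 2: derive path(i,j) via R1 from path(i,b), blue(b,j)
round 3: derive path(g,j) via R1 from path(g,e), blue(e,j)

path(a,a)
path(a,e)
path(a,g)
path(a,j)
path(b,b)
path(b,c)
path(b,e)
path(b,i)
path(b,j)
path(e,j)
path(g,a)
path(g,e)
path(g,g)
path(g,j)
path(i,b)
path(i,c)
path(i,e)
path(i,i)
path(i,j)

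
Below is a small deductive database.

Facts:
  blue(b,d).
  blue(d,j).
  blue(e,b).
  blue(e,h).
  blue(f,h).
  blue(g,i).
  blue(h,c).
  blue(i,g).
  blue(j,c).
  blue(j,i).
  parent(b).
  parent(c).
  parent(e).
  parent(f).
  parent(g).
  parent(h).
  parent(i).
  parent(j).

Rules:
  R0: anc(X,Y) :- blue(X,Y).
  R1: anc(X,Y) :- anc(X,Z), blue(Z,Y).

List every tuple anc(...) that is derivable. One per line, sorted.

round 1: derive anc(b,d) via R0 from blue(b,d)
round 1: derive anc(d,j) via R0 from blue(d,j)
round 1: derive anc(e,b) via R0 from blue(e,b)
round 1: derive anc(e,h) via R0 from blue(e,h)
round 1: derive anc(f,h) via R0 from blue(f,h)
round 1: derive anc(g,i) via R0 from blue(g,i)
round 1: derive anc(h,c) via R0 from blue(h,c)
round 1: derive anc(i,g) via R0 from blue(i,g)
round 1: derive anc(j,c) via R0 from blue(j,c)
round 1: derive anc(j,i) via R0 from blue(j,i)
round 2: derive anc(b,j) via R1 from anc(b,d), blue(d,j)
round 2: derive anc(d,c) via R1 from anc(d,j), blue(j,c)
round 2: derive anc(d,i) via R1 from anc(d,j), blue(j,i)
round 2: derive anc(e,c) via R1 from anc(e,h), blue(h,c)
round 2: derive anc(e,d) via R1 from anc(e,b), blue(b,d)
round 2: derive anc(f,c) via R1 from anc(f,h), blue(h,c)
round 2: derive anc(g,g) via R1 from anc(g,i), blue(i,g)
round 2: derive anc(i,i) via R1 from anc(i,g), blue(g,i)
round 2: derive anc(j,g) via R1 from anc(j,i), blue(i,g)
round 3: derive anc(b,c) via R1 from anc(b,j), blue(j,c)
round 3: derive anc(b,i) via R1 from anc(b,j), blue(j,i)
round 3: derive anc(d,g) via R1 from anc(d,i), blue(i,g)
round 3: derive anc(e,j) via R1 from anc(e,d), blue(d,j)
round 4: derive anc(b,g) via R1 from anc(b,i), blue(i,g)
round 4: derive anc(e,i) via R1 from anc(e,j), blue(j,i)
round 5: derive anc(e,g) via R1 from anc(e,i), blue(i,g)

anc(b,c)
anc(b,d)
anc(b,g)
anc(b,i)
anc(b,j)
anc(d,c)
anc(d,g)
anc(d,i)
anc(d,j)
anc(e,b)
anc(e,c)
anc(e,d)
anc(e,g)
anc(e,h)
anc(e,i)
anc(e,j)
anc(f,c)
anc(f,h)
anc(g,g)
anc(g,i)
anc(h,c)
anc(i,g)
anc(i,i)
anc(j,c)
anc(j,g)
anc(j,i)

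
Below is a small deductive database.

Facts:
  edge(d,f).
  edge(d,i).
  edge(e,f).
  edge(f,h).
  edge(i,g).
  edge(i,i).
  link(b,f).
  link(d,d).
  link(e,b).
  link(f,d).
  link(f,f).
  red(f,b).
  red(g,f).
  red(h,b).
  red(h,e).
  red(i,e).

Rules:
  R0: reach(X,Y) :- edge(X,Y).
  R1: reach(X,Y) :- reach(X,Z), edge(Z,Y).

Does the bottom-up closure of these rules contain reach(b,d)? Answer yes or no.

round 1: derive reach(d,f) via R0 from edge(d,f)
round 1: derive reach(d,i) via R0 from edge(d,i)
round 1: derive reach(e,f) via R0 from edge(e,f)
round 1: derive reach(f,h) via R0 from edge(f,h)
round 1: derive reach(i,g) via R0 from edge(i,g)
round 1: derive reach(i,i) via R0 from edge(i,i)
round 2: derive reach(d,g) via R1 from reach(d,i), edge(i,g)
round 2: derive reach(d,h) via R1 from reach(d,f), edge(f,h)
round 2: derive reach(e,h) via R1 from reach(e,f), edge(f,h)

no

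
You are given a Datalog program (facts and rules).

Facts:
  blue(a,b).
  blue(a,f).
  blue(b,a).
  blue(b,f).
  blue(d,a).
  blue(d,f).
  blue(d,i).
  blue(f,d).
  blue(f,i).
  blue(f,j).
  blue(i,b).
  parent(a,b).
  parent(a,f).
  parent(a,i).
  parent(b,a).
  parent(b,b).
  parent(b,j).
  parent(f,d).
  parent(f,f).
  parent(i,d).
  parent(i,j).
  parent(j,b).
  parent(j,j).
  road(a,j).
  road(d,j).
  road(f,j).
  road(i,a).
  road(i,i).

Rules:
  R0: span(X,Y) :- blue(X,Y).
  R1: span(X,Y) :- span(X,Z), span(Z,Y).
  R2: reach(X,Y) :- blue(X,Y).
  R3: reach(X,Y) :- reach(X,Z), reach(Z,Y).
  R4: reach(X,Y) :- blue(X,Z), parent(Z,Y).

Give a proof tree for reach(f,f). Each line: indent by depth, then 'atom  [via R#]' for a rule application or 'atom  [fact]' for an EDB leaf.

reach(f,f)  [via R3]
  reach(f,b)  [via R4]
    blue(f,j)  [fact]
    parent(j,b)  [fact]
  reach(b,f)  [via R2]
    blue(b,f)  [fact]

round 1: derive reach(a,b) via R2 from blue(a,b)
round 1: derive reach(a,f) via R2 from blue(a,f)
round 1: derive reach(b,a) via R2 from blue(b,a)
round 1: derive reach(b,f) via R2 from blue(b,f)
round 1: derive reach(d,a) via R2 from blue(d,a)
round 1: derive reach(d,f) via R2 from blue(d,f)
round 1: derive reach(d,i) via R2 from blue(d,i)
round 1: derive reach(f,d) via R2 from blue(f,d)
round 1: derive reach(f,i) via R2 from blue(f,i)
round 1: derive reach(f,j) via R2 from blue(f,j)
round 1: derive reach(i,b) via R2 from blue(i,b)
round 1: derive reach(a,a) via R4 from blue(a,b), parent(b,a)
round 1: derive reach(a,d) via R4 from blue(a,f), parent(f,d)
round 1: derive reach(a,j) via R4 from blue(a,b), parent(b,j)
round 1: derive reach(b,b) via R4 from blue(b,a), parent(a,b)
round 1: derive reach(b,d) via R4 from blue(b,f), parent(f,d)
round 1: derive reach(b,i) via R4 from blue(b,a), parent(a,i)
round 1: derive reach(d,b) via R4 from blue(d,a), parent(a,b)
round 1: derive reach(d,d) via R4 from blue(d,f), parent(f,d)
round 1: derive reach(d,j) via R4 from blue(d,i), parent(i,j)
round 1: derive reach(f,b) via R4 from blue(f,j), parent(j,b)
round 1: derive reach(i,a) via R4 from blue(i,b), parent(b,a)
round 1: derive reach(i,j) via R4 from blue(i,b), parent(b,j)
round 2: derive reach(a,i) via R3 from reach(a,b), reach(b,i)
round 2: derive reach(b,j) via R3 from reach(b,a), reach(a,j)
round 2: derive reach(f,a) via R3 from reach(f,b), reach(b,a)
round 2: derive reach(f,f) via R3 from reach(f,b), reach(b,f)
round 2: derive reach(i,d) via R3 from reach(i,a), reach(a,d)
round 2: derive reach(i,f) via R3 from reach(i,a), reach(a,f)
round 2: derive reach(i,i) via R3 from reach(i,b), reach(b,i)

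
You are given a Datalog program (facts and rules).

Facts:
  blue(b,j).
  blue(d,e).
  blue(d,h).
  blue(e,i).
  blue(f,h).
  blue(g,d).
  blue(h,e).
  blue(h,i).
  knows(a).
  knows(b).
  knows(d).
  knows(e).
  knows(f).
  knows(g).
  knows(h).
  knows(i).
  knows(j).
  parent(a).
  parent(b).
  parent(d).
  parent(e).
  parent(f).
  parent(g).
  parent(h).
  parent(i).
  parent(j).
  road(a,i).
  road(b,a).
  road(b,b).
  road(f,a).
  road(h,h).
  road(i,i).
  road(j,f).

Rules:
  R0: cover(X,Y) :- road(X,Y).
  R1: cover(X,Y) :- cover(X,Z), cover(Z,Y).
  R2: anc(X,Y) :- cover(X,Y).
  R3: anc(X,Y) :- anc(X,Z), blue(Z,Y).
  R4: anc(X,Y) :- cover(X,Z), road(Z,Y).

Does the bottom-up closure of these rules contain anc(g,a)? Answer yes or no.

round 1: derive cover(a,i) via R0 from road(a,i)
round 1: derive cover(b,a) via R0 from road(b,a)
round 1: derive cover(b,b) via R0 from road(b,b)
round 1: derive cover(f,a) via R0 from road(f,a)
round 1: derive cover(h,h) via R0 from road(h,h)
round 1: derive cover(i,i) via R0 from road(i,i)
round 1: derive cover(j,f) via R0 from road(j,f)
round 2: derive cover(b,i) via R1 from cover(b,a), cover(a,i)
round 2: derive cover(f,i) via R1 from cover(f,a), cover(a,i)
round 2: derive cover(j,a) via R1 from cover(j,f), cover(f,a)
round 2: derive anc(a,i) via R2 from cover(a,i)
round 2: derive anc(b,a) via R2 from cover(b,a)
round 2: derive anc(b,b) via R2 from cover(b,b)
round 2: derive anc(f,a) via R2 from cover(f,a)
round 2: derive anc(h,h) via R2 from cover(h,h)
round 2: derive anc(i,i) via R2 from cover(i,i)
round 2: derive anc(j,f) via R2 from cover(j,f)
round 2: derive anc(b,i) via R4 from cover(b,a), road(a,i)
round 2: derive anc(f,i) via R4 from cover(f,a), road(a,i)
round 2: derive anc(j,a) via R4 from cover(j,f), road(f,a)
round 3: derive cover(j,i) via R1 from cover(j,a), cover(a,i)
round 3: derive anc(b,j) via R3 from anc(b,b), blue(b,j)
round 3: derive anc(h,e) via R3 from anc(h,h), blue(h,e)
round 3: derive anc(h,i) via R3 from anc(h,h), blue(h,i)
round 3: derive anc(j,h) via R3 from anc(j,f), blue(f,h)
round 3: derive anc(j,i) via R4 from cover(j,a), road(a,i)
round 4: derive anc(j,e) via R3 from anc(j,h), blue(h,e)

no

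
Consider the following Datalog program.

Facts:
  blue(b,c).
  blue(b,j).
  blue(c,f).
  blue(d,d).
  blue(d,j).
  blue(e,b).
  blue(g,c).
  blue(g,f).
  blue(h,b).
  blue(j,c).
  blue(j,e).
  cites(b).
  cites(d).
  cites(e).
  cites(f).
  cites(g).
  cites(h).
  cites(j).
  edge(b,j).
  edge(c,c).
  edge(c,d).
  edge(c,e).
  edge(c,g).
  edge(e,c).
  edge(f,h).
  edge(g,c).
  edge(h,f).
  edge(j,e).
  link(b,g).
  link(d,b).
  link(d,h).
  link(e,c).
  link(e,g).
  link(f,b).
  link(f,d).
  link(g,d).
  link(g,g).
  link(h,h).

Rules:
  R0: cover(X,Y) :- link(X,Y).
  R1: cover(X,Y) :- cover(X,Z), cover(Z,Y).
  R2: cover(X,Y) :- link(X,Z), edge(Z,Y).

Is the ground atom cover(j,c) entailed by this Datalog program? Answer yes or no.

no

round 1: derive cover(b,g) via R0 from link(b,g)
round 1: derive cover(d,b) via R0 from link(d,b)
round 1: derive cover(d,h) via R0 from link(d,h)
round 1: derive cover(e,c) via R0 from link(e,c)
round 1: derive cover(e,g) via R0 from link(e,g)
round 1: derive cover(f,b) via R0 from link(f,b)
round 1: derive cover(f,d) via R0 from link(f,d)
round 1: derive cover(g,d) via R0 from link(g,d)
round 1: derive cover(g,g) via R0 from link(g,g)
round 1: derive cover(h,h) via R0 from link(h,h)
round 1: derive cover(b,c) via R2 from link(b,g), edge(g,c)
round 1: derive cover(d,f) via R2 from link(d,h), edge(h,f)
round 1: derive cover(d,j) via R2 from link(d,b), edge(b,j)
round 1: derive cover(e,d) via R2 from link(e,c), edge(c,d)
round 1: derive cover(e,e) via R2 from link(e,c), edge(c,e)
round 1: derive cover(f,j) via R2 from link(f,b), edge(b,j)
round 1: derive cover(g,c) via R2 from link(g,g), edge(g,c)
round 1: derive cover(h,f) via R2 from link(h,h), edge(h,f)
round 2: derive cover(b,d) via R1 from cover(b,g), cover(g,d)
round 2: derive cover(d,c) via R1 from cover(d,b), cover(b,c)
round 2: derive cover(d,d) via R1 from cover(d,f), cover(f,d)
round 2: derive cover(d,g) via R1 from cover(d,b), cover(b,g)
round 2: derive cover(e,b) via R1 from cover(e,d), cover(d,b)
round 2: derive cover(e,f) via R1 from cover(e,d), cover(d,f)
round 2: derive cover(e,h) via R1 from cover(e,d), cover(d,h)
round 2: derive cover(e,j) via R1 from cover(e,d), cover(d,j)
round 2: derive cover(f,c) via R1 from cover(f,b), cover(b,c)
round 2: derive cover(f,f) via R1 from cover(f,d), cover(d,f)
round 2: derive cover(f,g) via R1 from cover(f,b), cover(b,g)
round 2: derive cover(f,h) via R1 from cover(f,d), cover(d,h)
round 2: derive cover(g,b) via R1 from cover(g,d), cover(d,b)
round 2: derive cover(g,f) via R1 from cover(g,d), cover(d,f)
round 2: derive cover(g,h) via R1 from cover(g,d), cover(d,h)
round 2: derive cover(g,j) via R1 from cover(g,d), cover(d,j)
round 2: derive cover(h,b) via R1 from cover(h,f), cover(f,b)
round 2: derive cover(h,d) via R1 from cover(h,f), cover(f,d)
round 2: derive cover(h,j) via R1 from cover(h,f), cover(f,j)
round 3: derive cover(b,b) via R1 from cover(b,d), cover(d,b)
round 3: derive cover(b,f) via R1 from cover(b,d), cover(d,f)
round 3: derive cover(b,h) via R1 from cover(b,d), cover(d,h)
round 3: derive cover(b,j) via R1 from cover(b,d), cover(d,j)
round 3: derive cover(h,c) via R1 from cover(h,b), cover(b,c)
round 3: derive cover(h,g) via R1 from cover(h,b), cover(b,g)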